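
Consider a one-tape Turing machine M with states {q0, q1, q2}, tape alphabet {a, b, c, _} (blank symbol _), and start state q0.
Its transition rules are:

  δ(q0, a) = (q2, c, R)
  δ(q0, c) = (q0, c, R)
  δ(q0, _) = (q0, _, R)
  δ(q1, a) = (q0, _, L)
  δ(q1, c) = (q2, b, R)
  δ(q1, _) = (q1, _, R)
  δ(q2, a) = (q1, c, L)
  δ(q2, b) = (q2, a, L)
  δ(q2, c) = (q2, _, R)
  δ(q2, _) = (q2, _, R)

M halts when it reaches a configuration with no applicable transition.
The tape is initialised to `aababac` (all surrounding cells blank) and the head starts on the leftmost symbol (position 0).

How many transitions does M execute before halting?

q0 | [a]ababac   read a → write c, move R, go to q2
q2 | c[a]babac   read a → write c, move L, go to q1
q1 | [c]cbabac   read c → write b, move R, go to q2
q2 | b[c]babac   read c → write _, move R, go to q2
q2 | b_[b]abac   read b → write a, move L, go to q2
q2 | b[_]aabac   read _ → write _, move R, go to q2
q2 | b_[a]abac   read a → write c, move L, go to q1
q1 | b[_]cabac   read _ → write _, move R, go to q1
q1 | b_[c]abac   read c → write b, move R, go to q2
q2 | b_b[a]bac   read a → write c, move L, go to q1
q1 | b_[b]cbac
M halts after 10 transitions.

10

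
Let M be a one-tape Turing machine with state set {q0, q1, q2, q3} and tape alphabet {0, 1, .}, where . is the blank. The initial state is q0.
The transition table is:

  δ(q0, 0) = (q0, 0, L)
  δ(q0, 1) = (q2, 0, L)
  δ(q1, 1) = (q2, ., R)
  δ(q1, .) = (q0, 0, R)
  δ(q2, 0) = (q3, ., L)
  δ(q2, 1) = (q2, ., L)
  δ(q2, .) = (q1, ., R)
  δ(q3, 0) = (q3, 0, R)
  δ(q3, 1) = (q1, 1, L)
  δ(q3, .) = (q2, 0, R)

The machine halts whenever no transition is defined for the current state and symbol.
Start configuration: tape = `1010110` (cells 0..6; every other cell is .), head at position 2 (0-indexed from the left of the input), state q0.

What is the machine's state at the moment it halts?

q0 | ..10[1]0110   read 1 → write 0, move L, go to q2
q2 | ..1[0]00110   read 0 → write ., move L, go to q3
q3 | ..[1].00110   read 1 → write 1, move L, go to q1
q1 | .[.]1.00110   read . → write 0, move R, go to q0
q0 | .0[1].00110   read 1 → write 0, move L, go to q2
q2 | .[0]0.00110   read 0 → write ., move L, go to q3
q3 | [.].0.00110   read . → write 0, move R, go to q2
q2 | 0[.]0.00110   read . → write ., move R, go to q1
q1 | 0.[0].00110
No transition is defined for (q1, 0); M halts in state q1.

q1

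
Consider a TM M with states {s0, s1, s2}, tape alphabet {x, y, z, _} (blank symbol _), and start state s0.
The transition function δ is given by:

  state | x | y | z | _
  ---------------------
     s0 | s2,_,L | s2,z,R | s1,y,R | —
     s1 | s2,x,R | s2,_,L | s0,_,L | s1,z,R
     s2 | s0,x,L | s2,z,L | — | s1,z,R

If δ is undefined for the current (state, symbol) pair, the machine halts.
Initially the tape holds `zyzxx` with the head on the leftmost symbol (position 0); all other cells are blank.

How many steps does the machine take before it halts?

s0 | _[z]yzxx   read z → write y, move R, go to s1
s1 | _y[y]zxx   read y → write _, move L, go to s2
s2 | _[y]_zxx   read y → write z, move L, go to s2
s2 | [_]z_zxx   read _ → write z, move R, go to s1
s1 | z[z]_zxx   read z → write _, move L, go to s0
s0 | [z]__zxx   read z → write y, move R, go to s1
s1 | y[_]_zxx   read _ → write z, move R, go to s1
s1 | yz[_]zxx   read _ → write z, move R, go to s1
s1 | yzz[z]xx   read z → write _, move L, go to s0
s0 | yz[z]_xx   read z → write y, move R, go to s1
s1 | yzy[_]xx   read _ → write z, move R, go to s1
s1 | yzyz[x]x   read x → write x, move R, go to s2
s2 | yzyzx[x]   read x → write x, move L, go to s0
s0 | yzyz[x]x   read x → write _, move L, go to s2
s2 | yzy[z]_x
M halts after 14 transitions.

14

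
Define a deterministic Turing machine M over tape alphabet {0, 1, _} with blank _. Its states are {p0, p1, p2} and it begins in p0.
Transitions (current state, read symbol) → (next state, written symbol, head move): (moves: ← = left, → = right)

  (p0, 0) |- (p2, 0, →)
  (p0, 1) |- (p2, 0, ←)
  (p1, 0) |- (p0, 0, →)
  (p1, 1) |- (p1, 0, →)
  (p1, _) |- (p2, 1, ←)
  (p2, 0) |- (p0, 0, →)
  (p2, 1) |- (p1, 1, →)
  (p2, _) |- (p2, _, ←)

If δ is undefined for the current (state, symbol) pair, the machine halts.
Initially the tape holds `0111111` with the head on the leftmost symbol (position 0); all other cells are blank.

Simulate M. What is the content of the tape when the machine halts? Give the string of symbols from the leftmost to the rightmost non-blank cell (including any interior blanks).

01000000

state=p0 head=0 tape=[0]111111__   (p0,0)→(p2,0,→)
state=p2 head=1 tape=0[1]11111__   (p2,1)→(p1,1,→)
state=p1 head=2 tape=01[1]1111__   (p1,1)→(p1,0,→)
state=p1 head=3 tape=010[1]111__   (p1,1)→(p1,0,→)
state=p1 head=4 tape=0100[1]11__   (p1,1)→(p1,0,→)
state=p1 head=5 tape=01000[1]1__   (p1,1)→(p1,0,→)
state=p1 head=6 tape=010000[1]__   (p1,1)→(p1,0,→)
state=p1 head=7 tape=0100000[_]_   (p1,_)→(p2,1,←)
state=p2 head=6 tape=010000[0]1_   (p2,0)→(p0,0,→)
state=p0 head=7 tape=0100000[1]_   (p0,1)→(p2,0,←)
state=p2 head=6 tape=010000[0]0_   (p2,0)→(p0,0,→)
state=p0 head=7 tape=0100000[0]_   (p0,0)→(p2,0,→)
state=p2 head=8 tape=01000000[_]   (p2,_)→(p2,_,←)
state=p2 head=7 tape=0100000[0]_   (p2,0)→(p0,0,→)
state=p0 head=8 tape=01000000[_]
The non-blank tape span at halt is 01000000.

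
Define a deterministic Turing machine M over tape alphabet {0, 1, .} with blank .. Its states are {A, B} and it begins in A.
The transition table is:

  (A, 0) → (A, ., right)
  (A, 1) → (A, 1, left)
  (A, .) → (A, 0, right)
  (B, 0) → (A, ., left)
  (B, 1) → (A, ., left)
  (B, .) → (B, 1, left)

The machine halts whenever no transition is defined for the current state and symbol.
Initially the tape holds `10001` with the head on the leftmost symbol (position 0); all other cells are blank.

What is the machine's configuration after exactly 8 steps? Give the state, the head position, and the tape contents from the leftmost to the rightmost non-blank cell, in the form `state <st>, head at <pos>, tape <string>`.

state=A head=0 tape=.[1]0001   (A,1)→(A,1,left)
state=A head=-1 tape=[.]10001   (A,.)→(A,0,right)
state=A head=0 tape=0[1]0001   (A,1)→(A,1,left)
state=A head=-1 tape=[0]10001   (A,0)→(A,.,right)
state=A head=0 tape=.[1]0001   (A,1)→(A,1,left)
state=A head=-1 tape=[.]10001   (A,.)→(A,0,right)
state=A head=0 tape=0[1]0001   (A,1)→(A,1,left)
state=A head=-1 tape=[0]10001   (A,0)→(A,.,right)
state=A head=0 tape=.[1]0001
After 8 steps: state A, head at 0, tape 10001.

state A, head at 0, tape 10001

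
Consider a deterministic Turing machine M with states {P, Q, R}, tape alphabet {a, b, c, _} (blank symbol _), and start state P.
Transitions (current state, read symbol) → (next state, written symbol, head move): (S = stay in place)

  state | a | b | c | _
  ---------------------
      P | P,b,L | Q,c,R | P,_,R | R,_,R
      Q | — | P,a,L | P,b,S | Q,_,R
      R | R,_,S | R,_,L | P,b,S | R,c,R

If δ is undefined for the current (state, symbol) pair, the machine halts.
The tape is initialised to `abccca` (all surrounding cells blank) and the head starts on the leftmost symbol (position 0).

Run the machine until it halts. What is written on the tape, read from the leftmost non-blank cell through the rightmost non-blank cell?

P | _[a]bccca   read a → write b, move L, go to P
P | [_]bbccca   read _ → write _, move R, go to R
R | _[b]bccca   read b → write _, move L, go to R
R | [_]_bccca   read _ → write c, move R, go to R
R | c[_]bccca   read _ → write c, move R, go to R
R | cc[b]ccca   read b → write _, move L, go to R
R | c[c]_ccca   read c → write b, move S, go to P
P | c[b]_ccca   read b → write c, move R, go to Q
Q | cc[_]ccca   read _ → write _, move R, go to Q
Q | cc_[c]cca   read c → write b, move S, go to P
P | cc_[b]cca   read b → write c, move R, go to Q
Q | cc_c[c]ca   read c → write b, move S, go to P
P | cc_c[b]ca   read b → write c, move R, go to Q
Q | cc_cc[c]a   read c → write b, move S, go to P
P | cc_cc[b]a   read b → write c, move R, go to Q
Q | cc_ccc[a]
The non-blank tape span at halt is cc_ccca.

cc_ccca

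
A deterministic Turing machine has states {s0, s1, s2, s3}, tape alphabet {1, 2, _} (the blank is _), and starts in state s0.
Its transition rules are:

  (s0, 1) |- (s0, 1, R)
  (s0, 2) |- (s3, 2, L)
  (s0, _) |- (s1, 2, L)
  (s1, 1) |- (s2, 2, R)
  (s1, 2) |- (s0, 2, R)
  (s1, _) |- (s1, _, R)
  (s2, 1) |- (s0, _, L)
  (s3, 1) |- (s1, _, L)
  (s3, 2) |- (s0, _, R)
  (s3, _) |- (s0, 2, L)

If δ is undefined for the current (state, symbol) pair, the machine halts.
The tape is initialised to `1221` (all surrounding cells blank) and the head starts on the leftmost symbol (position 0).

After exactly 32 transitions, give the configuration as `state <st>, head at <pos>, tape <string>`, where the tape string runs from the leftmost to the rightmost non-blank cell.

s0 | ____[1]221   read 1 → write 1, move R, go to s0
s0 | ____1[2]21   read 2 → write 2, move L, go to s3
s3 | ____[1]221   read 1 → write _, move L, go to s1
s1 | ___[_]_221   read _ → write _, move R, go to s1
s1 | ____[_]221   read _ → write _, move R, go to s1
s1 | _____[2]21   read 2 → write 2, move R, go to s0
s0 | _____2[2]1   read 2 → write 2, move L, go to s3
s3 | _____[2]21   read 2 → write _, move R, go to s0
s0 | ______[2]1   read 2 → write 2, move L, go to s3
s3 | _____[_]21   read _ → write 2, move L, go to s0
s0 | ____[_]221   read _ → write 2, move L, go to s1
s1 | ___[_]2221   read _ → write _, move R, go to s1
s1 | ____[2]221   read 2 → write 2, move R, go to s0
s0 | ____2[2]21   read 2 → write 2, move L, go to s3
s3 | ____[2]221   read 2 → write _, move R, go to s0
s0 | _____[2]21   read 2 → write 2, move L, go to s3
s3 | ____[_]221   read _ → write 2, move L, go to s0
s0 | ___[_]2221   read _ → write 2, move L, go to s1
s1 | __[_]22221   read _ → write _, move R, go to s1
s1 | ___[2]2221   read 2 → write 2, move R, go to s0
s0 | ___2[2]221   read 2 → write 2, move L, go to s3
s3 | ___[2]2221   read 2 → write _, move R, go to s0
s0 | ____[2]221   read 2 → write 2, move L, go to s3
s3 | ___[_]2221   read _ → write 2, move L, go to s0
s0 | __[_]22221   read _ → write 2, move L, go to s1
s1 | _[_]222221   read _ → write _, move R, go to s1
s1 | __[2]22221   read 2 → write 2, move R, go to s0
s0 | __2[2]2221   read 2 → write 2, move L, go to s3
s3 | __[2]22221   read 2 → write _, move R, go to s0
s0 | ___[2]2221   read 2 → write 2, move L, go to s3
s3 | __[_]22221   read _ → write 2, move L, go to s0
s0 | _[_]222221   read _ → write 2, move L, go to s1
s1 | [_]2222221
After 32 steps: state s1, head at -4, tape 2222221.

state s1, head at -4, tape 2222221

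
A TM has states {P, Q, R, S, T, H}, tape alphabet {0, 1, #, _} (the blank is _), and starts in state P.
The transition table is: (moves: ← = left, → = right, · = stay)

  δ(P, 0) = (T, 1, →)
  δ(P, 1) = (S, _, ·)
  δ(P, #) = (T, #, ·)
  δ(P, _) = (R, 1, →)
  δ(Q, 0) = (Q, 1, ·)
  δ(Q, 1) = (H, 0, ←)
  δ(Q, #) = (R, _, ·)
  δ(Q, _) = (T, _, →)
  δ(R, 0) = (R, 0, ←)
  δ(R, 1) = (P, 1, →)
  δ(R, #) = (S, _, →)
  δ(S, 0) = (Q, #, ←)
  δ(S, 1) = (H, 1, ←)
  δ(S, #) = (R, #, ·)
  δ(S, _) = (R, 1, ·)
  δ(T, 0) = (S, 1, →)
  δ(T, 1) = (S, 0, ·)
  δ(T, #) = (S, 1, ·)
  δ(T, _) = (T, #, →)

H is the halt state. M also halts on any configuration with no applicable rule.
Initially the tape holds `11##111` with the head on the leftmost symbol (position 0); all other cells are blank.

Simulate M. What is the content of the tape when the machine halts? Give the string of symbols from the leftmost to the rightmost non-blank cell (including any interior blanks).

P | [1]1##111   read 1 → write _, move ·, go to S
S | [_]1##111   read _ → write 1, move ·, go to R
R | [1]1##111   read 1 → write 1, move →, go to P
P | 1[1]##111   read 1 → write _, move ·, go to S
S | 1[_]##111   read _ → write 1, move ·, go to R
R | 1[1]##111   read 1 → write 1, move →, go to P
P | 11[#]#111   read # → write #, move ·, go to T
T | 11[#]#111   read # → write 1, move ·, go to S
S | 11[1]#111   read 1 → write 1, move ←, go to H
H | 1[1]1#111
The non-blank tape span at halt is 111#111.

111#111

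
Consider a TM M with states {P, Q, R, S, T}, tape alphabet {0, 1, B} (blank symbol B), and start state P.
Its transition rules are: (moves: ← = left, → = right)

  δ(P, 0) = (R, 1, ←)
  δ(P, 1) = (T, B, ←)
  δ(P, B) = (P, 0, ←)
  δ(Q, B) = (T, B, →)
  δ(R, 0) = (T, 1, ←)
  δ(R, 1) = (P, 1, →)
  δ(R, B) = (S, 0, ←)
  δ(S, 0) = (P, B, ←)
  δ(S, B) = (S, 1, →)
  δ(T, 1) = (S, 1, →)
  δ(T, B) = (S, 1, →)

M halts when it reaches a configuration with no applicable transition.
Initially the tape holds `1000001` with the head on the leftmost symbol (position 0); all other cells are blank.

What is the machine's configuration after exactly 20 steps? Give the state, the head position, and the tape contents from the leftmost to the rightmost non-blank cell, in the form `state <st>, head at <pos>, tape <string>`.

state T, head at 2, tape 1111BB01

P | B[1]000001   read 1 → write B, move ←, go to T
T | [B]B000001   read B → write 1, move →, go to S
S | 1[B]000001   read B → write 1, move →, go to S
S | 11[0]00001   read 0 → write B, move ←, go to P
P | 1[1]B00001   read 1 → write B, move ←, go to T
T | [1]BB00001   read 1 → write 1, move →, go to S
S | 1[B]B00001   read B → write 1, move →, go to S
S | 11[B]00001   read B → write 1, move →, go to S
S | 111[0]0001   read 0 → write B, move ←, go to P
P | 11[1]B0001   read 1 → write B, move ←, go to T
T | 1[1]BB0001   read 1 → write 1, move →, go to S
S | 11[B]B0001   read B → write 1, move →, go to S
S | 111[B]0001   read B → write 1, move →, go to S
S | 1111[0]001   read 0 → write B, move ←, go to P
P | 111[1]B001   read 1 → write B, move ←, go to T
T | 11[1]BB001   read 1 → write 1, move →, go to S
S | 111[B]B001   read B → write 1, move →, go to S
S | 1111[B]001   read B → write 1, move →, go to S
S | 11111[0]01   read 0 → write B, move ←, go to P
P | 1111[1]B01   read 1 → write B, move ←, go to T
T | 111[1]BB01
After 20 steps: state T, head at 2, tape 1111BB01.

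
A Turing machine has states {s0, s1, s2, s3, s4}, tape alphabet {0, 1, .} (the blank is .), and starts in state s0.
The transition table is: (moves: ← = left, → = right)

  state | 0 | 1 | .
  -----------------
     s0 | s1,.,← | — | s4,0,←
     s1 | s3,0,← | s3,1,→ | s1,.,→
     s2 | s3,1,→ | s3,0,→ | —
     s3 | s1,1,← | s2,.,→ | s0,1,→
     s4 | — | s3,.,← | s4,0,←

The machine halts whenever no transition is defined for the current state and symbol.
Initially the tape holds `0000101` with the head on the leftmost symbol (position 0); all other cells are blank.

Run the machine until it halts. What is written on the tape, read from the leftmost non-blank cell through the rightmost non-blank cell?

state=s0 head=0 tape=.[0]000101   (s0,0)→(s1,.,←)
state=s1 head=-1 tape=[.].000101   (s1,.)→(s1,.,→)
state=s1 head=0 tape=.[.]000101   (s1,.)→(s1,.,→)
state=s1 head=1 tape=..[0]00101   (s1,0)→(s3,0,←)
state=s3 head=0 tape=.[.]000101   (s3,.)→(s0,1,→)
state=s0 head=1 tape=.1[0]00101   (s0,0)→(s1,.,←)
state=s1 head=0 tape=.[1].00101   (s1,1)→(s3,1,→)
state=s3 head=1 tape=.1[.]00101   (s3,.)→(s0,1,→)
state=s0 head=2 tape=.11[0]0101   (s0,0)→(s1,.,←)
state=s1 head=1 tape=.1[1].0101   (s1,1)→(s3,1,→)
state=s3 head=2 tape=.11[.]0101   (s3,.)→(s0,1,→)
state=s0 head=3 tape=.111[0]101   (s0,0)→(s1,.,←)
state=s1 head=2 tape=.11[1].101   (s1,1)→(s3,1,→)
state=s3 head=3 tape=.111[.]101   (s3,.)→(s0,1,→)
state=s0 head=4 tape=.1111[1]01
The non-blank tape span at halt is 1111101.

1111101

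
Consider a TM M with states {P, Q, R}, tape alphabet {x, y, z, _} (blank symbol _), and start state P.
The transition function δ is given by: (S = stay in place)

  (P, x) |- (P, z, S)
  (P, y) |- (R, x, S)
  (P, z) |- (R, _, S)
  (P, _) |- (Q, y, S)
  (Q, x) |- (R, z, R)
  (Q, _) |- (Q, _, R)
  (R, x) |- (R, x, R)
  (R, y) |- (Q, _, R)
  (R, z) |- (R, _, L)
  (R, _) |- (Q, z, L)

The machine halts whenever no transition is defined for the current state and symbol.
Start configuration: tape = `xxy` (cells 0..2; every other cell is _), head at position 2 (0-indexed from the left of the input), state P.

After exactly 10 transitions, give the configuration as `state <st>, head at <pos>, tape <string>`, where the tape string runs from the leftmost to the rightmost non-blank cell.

state R, head at 1, tape xz

state=P head=2 tape=xx[y]_   (P,y)→(R,x,S)
state=R head=2 tape=xx[x]_   (R,x)→(R,x,R)
state=R head=3 tape=xxx[_]   (R,_)→(Q,z,L)
state=Q head=2 tape=xx[x]z   (Q,x)→(R,z,R)
state=R head=3 tape=xxz[z]   (R,z)→(R,_,L)
state=R head=2 tape=xx[z]_   (R,z)→(R,_,L)
state=R head=1 tape=x[x]__   (R,x)→(R,x,R)
state=R head=2 tape=xx[_]_   (R,_)→(Q,z,L)
state=Q head=1 tape=x[x]z_   (Q,x)→(R,z,R)
state=R head=2 tape=xz[z]_   (R,z)→(R,_,L)
state=R head=1 tape=x[z]__
After 10 steps: state R, head at 1, tape xz.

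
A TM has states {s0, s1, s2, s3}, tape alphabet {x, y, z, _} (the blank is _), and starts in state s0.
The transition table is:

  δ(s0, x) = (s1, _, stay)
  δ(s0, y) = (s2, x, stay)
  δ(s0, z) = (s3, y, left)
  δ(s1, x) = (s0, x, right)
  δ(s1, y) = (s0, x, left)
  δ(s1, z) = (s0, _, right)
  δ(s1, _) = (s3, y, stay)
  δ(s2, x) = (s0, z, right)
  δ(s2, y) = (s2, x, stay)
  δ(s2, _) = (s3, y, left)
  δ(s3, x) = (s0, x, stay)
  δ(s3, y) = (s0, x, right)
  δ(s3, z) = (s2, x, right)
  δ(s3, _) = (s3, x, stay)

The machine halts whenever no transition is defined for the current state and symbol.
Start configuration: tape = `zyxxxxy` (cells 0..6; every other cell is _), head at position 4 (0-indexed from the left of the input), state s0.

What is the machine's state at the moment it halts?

s0

s0 | zyxx[x]xy_   read x → write _, move stay, go to s1
s1 | zyxx[_]xy_   read _ → write y, move stay, go to s3
s3 | zyxx[y]xy_   read y → write x, move right, go to s0
s0 | zyxxx[x]y_   read x → write _, move stay, go to s1
s1 | zyxxx[_]y_   read _ → write y, move stay, go to s3
s3 | zyxxx[y]y_   read y → write x, move right, go to s0
s0 | zyxxxx[y]_   read y → write x, move stay, go to s2
s2 | zyxxxx[x]_   read x → write z, move right, go to s0
s0 | zyxxxxz[_]
No transition is defined for (s0, _); M halts in state s0.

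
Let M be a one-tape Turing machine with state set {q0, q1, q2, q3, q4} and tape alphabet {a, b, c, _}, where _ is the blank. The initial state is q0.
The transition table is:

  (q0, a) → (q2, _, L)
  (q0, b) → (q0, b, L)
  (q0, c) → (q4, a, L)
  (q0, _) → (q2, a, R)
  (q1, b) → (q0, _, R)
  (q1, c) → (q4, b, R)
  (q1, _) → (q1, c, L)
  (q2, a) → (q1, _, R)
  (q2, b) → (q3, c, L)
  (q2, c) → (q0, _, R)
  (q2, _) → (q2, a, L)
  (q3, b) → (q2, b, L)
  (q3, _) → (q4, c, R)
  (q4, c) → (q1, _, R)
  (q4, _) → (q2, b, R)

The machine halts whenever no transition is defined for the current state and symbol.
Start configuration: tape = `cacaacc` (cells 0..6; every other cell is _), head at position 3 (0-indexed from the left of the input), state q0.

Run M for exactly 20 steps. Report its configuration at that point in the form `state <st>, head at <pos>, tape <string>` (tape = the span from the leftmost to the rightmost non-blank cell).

state q4, head at 5, tape ca_accabca

state=q0 head=3 tape=cac[a]acc___   (q0,a)→(q2,_,L)
state=q2 head=2 tape=ca[c]_acc___   (q2,c)→(q0,_,R)
state=q0 head=3 tape=ca_[_]acc___   (q0,_)→(q2,a,R)
state=q2 head=4 tape=ca_a[a]cc___   (q2,a)→(q1,_,R)
state=q1 head=5 tape=ca_a_[c]c___   (q1,c)→(q4,b,R)
state=q4 head=6 tape=ca_a_b[c]___   (q4,c)→(q1,_,R)
state=q1 head=7 tape=ca_a_b_[_]__   (q1,_)→(q1,c,L)
state=q1 head=6 tape=ca_a_b[_]c__   (q1,_)→(q1,c,L)
state=q1 head=5 tape=ca_a_[b]cc__   (q1,b)→(q0,_,R)
state=q0 head=6 tape=ca_a__[c]c__   (q0,c)→(q4,a,L)
state=q4 head=5 tape=ca_a_[_]ac__   (q4,_)→(q2,b,R)
state=q2 head=6 tape=ca_a_b[a]c__   (q2,a)→(q1,_,R)
state=q1 head=7 tape=ca_a_b_[c]__   (q1,c)→(q4,b,R)
state=q4 head=8 tape=ca_a_b_b[_]_   (q4,_)→(q2,b,R)
state=q2 head=9 tape=ca_a_b_bb[_]   (q2,_)→(q2,a,L)
state=q2 head=8 tape=ca_a_b_b[b]a   (q2,b)→(q3,c,L)
state=q3 head=7 tape=ca_a_b_[b]ca   (q3,b)→(q2,b,L)
state=q2 head=6 tape=ca_a_b[_]bca   (q2,_)→(q2,a,L)
state=q2 head=5 tape=ca_a_[b]abca   (q2,b)→(q3,c,L)
state=q3 head=4 tape=ca_a[_]cabca   (q3,_)→(q4,c,R)
state=q4 head=5 tape=ca_ac[c]abca
After 20 steps: state q4, head at 5, tape ca_accabca.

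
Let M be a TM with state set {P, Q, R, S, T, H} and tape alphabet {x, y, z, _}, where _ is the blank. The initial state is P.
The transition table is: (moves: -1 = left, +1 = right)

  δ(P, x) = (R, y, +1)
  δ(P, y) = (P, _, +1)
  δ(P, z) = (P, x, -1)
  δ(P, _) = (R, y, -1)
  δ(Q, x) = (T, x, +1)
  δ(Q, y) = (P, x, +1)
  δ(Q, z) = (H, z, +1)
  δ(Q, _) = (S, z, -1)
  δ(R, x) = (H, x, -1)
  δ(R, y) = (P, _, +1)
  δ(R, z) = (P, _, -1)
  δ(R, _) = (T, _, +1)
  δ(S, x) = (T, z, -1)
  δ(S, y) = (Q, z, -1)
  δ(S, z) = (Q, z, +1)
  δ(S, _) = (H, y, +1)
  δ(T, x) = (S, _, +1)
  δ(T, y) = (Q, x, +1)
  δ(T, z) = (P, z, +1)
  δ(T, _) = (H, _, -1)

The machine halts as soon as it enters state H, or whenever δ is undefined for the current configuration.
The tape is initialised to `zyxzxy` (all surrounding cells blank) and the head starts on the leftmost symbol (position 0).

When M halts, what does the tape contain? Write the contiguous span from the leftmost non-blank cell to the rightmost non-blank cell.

state=P head=0 tape=__[z]yxzxy__   (P,z)→(P,x,-1)
state=P head=-1 tape=_[_]xyxzxy__   (P,_)→(R,y,-1)
state=R head=-2 tape=[_]yxyxzxy__   (R,_)→(T,_,+1)
state=T head=-1 tape=_[y]xyxzxy__   (T,y)→(Q,x,+1)
state=Q head=0 tape=_x[x]yxzxy__   (Q,x)→(T,x,+1)
state=T head=1 tape=_xx[y]xzxy__   (T,y)→(Q,x,+1)
state=Q head=2 tape=_xxx[x]zxy__   (Q,x)→(T,x,+1)
state=T head=3 tape=_xxxx[z]xy__   (T,z)→(P,z,+1)
state=P head=4 tape=_xxxxz[x]y__   (P,x)→(R,y,+1)
state=R head=5 tape=_xxxxzy[y]__   (R,y)→(P,_,+1)
state=P head=6 tape=_xxxxzy_[_]_   (P,_)→(R,y,-1)
state=R head=5 tape=_xxxxzy[_]y_   (R,_)→(T,_,+1)
state=T head=6 tape=_xxxxzy_[y]_   (T,y)→(Q,x,+1)
state=Q head=7 tape=_xxxxzy_x[_]   (Q,_)→(S,z,-1)
state=S head=6 tape=_xxxxzy_[x]z   (S,x)→(T,z,-1)
state=T head=5 tape=_xxxxzy[_]zz   (T,_)→(H,_,-1)
state=H head=4 tape=_xxxxz[y]_zz
The non-blank tape span at halt is xxxxzy_zz.

xxxxzy_zz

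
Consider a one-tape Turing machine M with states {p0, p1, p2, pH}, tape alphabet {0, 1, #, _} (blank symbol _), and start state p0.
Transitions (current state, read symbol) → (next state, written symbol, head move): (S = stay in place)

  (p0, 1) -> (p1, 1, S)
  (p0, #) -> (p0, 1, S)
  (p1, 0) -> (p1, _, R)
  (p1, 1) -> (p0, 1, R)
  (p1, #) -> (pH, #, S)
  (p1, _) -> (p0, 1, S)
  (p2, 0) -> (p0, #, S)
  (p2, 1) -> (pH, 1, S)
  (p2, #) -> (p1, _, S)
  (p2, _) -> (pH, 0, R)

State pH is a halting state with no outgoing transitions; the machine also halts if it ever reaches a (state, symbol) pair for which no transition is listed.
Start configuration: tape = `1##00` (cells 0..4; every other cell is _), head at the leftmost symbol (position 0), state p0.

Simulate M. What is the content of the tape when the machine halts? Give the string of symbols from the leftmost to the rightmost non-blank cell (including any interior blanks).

p0 | [1]##00   read 1 → write 1, move S, go to p1
p1 | [1]##00   read 1 → write 1, move R, go to p0
p0 | 1[#]#00   read # → write 1, move S, go to p0
p0 | 1[1]#00   read 1 → write 1, move S, go to p1
p1 | 1[1]#00   read 1 → write 1, move R, go to p0
p0 | 11[#]00   read # → write 1, move S, go to p0
p0 | 11[1]00   read 1 → write 1, move S, go to p1
p1 | 11[1]00   read 1 → write 1, move R, go to p0
p0 | 111[0]0
The non-blank tape span at halt is 11100.

11100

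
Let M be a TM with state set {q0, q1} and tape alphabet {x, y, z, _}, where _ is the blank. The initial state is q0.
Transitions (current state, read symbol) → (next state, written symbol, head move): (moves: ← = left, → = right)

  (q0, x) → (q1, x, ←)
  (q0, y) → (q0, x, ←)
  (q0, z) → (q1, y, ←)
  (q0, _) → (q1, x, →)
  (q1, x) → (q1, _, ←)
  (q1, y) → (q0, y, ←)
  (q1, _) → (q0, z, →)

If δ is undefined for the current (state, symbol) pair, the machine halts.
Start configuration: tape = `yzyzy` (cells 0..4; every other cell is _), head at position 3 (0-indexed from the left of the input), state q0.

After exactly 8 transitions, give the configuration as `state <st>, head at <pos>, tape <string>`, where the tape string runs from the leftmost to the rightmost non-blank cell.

state q0, head at -1, tape zxyyyyy

q0 | __yzy[z]y   read z → write y, move ←, go to q1
q1 | __yz[y]yy   read y → write y, move ←, go to q0
q0 | __y[z]yyy   read z → write y, move ←, go to q1
q1 | __[y]yyyy   read y → write y, move ←, go to q0
q0 | _[_]yyyyy   read _ → write x, move →, go to q1
q1 | _x[y]yyyy   read y → write y, move ←, go to q0
q0 | _[x]yyyyy   read x → write x, move ←, go to q1
q1 | [_]xyyyyy   read _ → write z, move →, go to q0
q0 | z[x]yyyyy
After 8 steps: state q0, head at -1, tape zxyyyyy.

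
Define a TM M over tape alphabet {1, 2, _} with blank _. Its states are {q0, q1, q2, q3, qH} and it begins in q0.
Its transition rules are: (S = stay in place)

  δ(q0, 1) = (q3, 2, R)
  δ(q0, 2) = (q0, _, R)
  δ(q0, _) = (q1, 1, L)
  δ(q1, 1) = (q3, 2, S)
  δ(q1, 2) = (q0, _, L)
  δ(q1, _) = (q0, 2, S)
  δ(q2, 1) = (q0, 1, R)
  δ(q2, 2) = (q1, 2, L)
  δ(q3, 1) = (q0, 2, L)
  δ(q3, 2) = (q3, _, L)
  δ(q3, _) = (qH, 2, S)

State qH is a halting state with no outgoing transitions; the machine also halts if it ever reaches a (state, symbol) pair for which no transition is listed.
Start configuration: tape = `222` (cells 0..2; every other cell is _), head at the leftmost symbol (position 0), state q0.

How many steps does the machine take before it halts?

8

state=q0 head=0 tape=[2]22__   (q0,2)→(q0,_,R)
state=q0 head=1 tape=_[2]2__   (q0,2)→(q0,_,R)
state=q0 head=2 tape=__[2]__   (q0,2)→(q0,_,R)
state=q0 head=3 tape=___[_]_   (q0,_)→(q1,1,L)
state=q1 head=2 tape=__[_]1_   (q1,_)→(q0,2,S)
state=q0 head=2 tape=__[2]1_   (q0,2)→(q0,_,R)
state=q0 head=3 tape=___[1]_   (q0,1)→(q3,2,R)
state=q3 head=4 tape=___2[_]   (q3,_)→(qH,2,S)
state=qH head=4 tape=___2[2]
M halts after 8 transitions.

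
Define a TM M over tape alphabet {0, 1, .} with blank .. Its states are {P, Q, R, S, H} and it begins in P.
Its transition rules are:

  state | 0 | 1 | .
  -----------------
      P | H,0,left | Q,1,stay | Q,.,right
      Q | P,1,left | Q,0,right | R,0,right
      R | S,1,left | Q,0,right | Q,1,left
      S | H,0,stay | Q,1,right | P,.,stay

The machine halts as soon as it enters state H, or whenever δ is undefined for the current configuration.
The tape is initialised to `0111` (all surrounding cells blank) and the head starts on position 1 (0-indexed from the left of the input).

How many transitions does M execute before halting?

8

P | 0[1]11..   read 1 → write 1, move stay, go to Q
Q | 0[1]11..   read 1 → write 0, move right, go to Q
Q | 00[1]1..   read 1 → write 0, move right, go to Q
Q | 000[1]..   read 1 → write 0, move right, go to Q
Q | 0000[.].   read . → write 0, move right, go to R
R | 00000[.]   read . → write 1, move left, go to Q
Q | 0000[0]1   read 0 → write 1, move left, go to P
P | 000[0]11   read 0 → write 0, move left, go to H
H | 00[0]011
M halts after 8 transitions.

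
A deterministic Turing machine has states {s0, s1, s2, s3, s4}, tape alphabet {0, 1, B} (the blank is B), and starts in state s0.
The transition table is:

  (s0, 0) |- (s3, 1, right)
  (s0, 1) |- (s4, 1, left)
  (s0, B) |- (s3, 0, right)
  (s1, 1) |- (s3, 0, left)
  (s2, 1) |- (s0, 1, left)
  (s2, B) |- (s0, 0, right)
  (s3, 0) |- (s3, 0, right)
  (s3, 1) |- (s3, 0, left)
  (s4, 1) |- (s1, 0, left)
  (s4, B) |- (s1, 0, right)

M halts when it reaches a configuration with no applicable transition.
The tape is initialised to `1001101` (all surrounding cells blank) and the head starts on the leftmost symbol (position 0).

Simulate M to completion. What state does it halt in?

s0 | B[1]001101B   read 1 → write 1, move left, go to s4
s4 | [B]1001101B   read B → write 0, move right, go to s1
s1 | 0[1]001101B   read 1 → write 0, move left, go to s3
s3 | [0]0001101B   read 0 → write 0, move right, go to s3
s3 | 0[0]001101B   read 0 → write 0, move right, go to s3
s3 | 00[0]01101B   read 0 → write 0, move right, go to s3
s3 | 000[0]1101B   read 0 → write 0, move right, go to s3
s3 | 0000[1]101B   read 1 → write 0, move left, go to s3
s3 | 000[0]0101B   read 0 → write 0, move right, go to s3
s3 | 0000[0]101B   read 0 → write 0, move right, go to s3
s3 | 00000[1]01B   read 1 → write 0, move left, go to s3
s3 | 0000[0]001B   read 0 → write 0, move right, go to s3
s3 | 00000[0]01B   read 0 → write 0, move right, go to s3
s3 | 000000[0]1B   read 0 → write 0, move right, go to s3
s3 | 0000000[1]B   read 1 → write 0, move left, go to s3
s3 | 000000[0]0B   read 0 → write 0, move right, go to s3
s3 | 0000000[0]B   read 0 → write 0, move right, go to s3
s3 | 00000000[B]
No transition is defined for (s3, B); M halts in state s3.

s3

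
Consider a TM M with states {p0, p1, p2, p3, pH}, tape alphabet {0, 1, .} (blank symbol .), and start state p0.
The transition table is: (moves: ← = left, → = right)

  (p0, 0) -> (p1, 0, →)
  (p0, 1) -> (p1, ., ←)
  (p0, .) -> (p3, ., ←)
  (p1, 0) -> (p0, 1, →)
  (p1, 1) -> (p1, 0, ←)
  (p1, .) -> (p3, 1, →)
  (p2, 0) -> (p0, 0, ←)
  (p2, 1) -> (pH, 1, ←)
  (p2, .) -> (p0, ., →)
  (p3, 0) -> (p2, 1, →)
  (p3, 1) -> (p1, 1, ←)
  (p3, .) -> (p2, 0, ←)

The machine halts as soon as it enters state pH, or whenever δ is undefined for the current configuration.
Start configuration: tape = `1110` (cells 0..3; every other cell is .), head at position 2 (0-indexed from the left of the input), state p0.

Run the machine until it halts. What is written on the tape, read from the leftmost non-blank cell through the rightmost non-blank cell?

11.0110

p0 | ..11[1]0..   read 1 → write ., move ←, go to p1
p1 | ..1[1].0..   read 1 → write 0, move ←, go to p1
p1 | ..[1]0.0..   read 1 → write 0, move ←, go to p1
p1 | .[.]00.0..   read . → write 1, move →, go to p3
p3 | .1[0]0.0..   read 0 → write 1, move →, go to p2
p2 | .11[0].0..   read 0 → write 0, move ←, go to p0
p0 | .1[1]0.0..   read 1 → write ., move ←, go to p1
p1 | .[1].0.0..   read 1 → write 0, move ←, go to p1
p1 | [.]0.0.0..   read . → write 1, move →, go to p3
p3 | 1[0].0.0..   read 0 → write 1, move →, go to p2
p2 | 11[.]0.0..   read . → write ., move →, go to p0
p0 | 11.[0].0..   read 0 → write 0, move →, go to p1
p1 | 11.0[.]0..   read . → write 1, move →, go to p3
p3 | 11.01[0]..   read 0 → write 1, move →, go to p2
p2 | 11.011[.].   read . → write ., move →, go to p0
p0 | 11.011.[.]   read . → write ., move ←, go to p3
p3 | 11.011[.].   read . → write 0, move ←, go to p2
p2 | 11.01[1]0.   read 1 → write 1, move ←, go to pH
pH | 11.0[1]10.
The non-blank tape span at halt is 11.0110.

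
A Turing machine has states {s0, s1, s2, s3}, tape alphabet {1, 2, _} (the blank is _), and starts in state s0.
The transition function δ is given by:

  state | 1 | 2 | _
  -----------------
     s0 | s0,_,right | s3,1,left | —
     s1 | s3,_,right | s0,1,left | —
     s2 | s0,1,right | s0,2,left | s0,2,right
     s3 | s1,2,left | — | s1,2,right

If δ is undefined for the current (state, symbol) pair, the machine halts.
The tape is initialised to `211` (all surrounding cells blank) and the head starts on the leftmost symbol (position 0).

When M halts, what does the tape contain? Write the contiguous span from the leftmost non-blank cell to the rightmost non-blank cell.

s0 | _[2]11   read 2 → write 1, move left, go to s3
s3 | [_]111   read _ → write 2, move right, go to s1
s1 | 2[1]11   read 1 → write _, move right, go to s3
s3 | 2_[1]1   read 1 → write 2, move left, go to s1
s1 | 2[_]21
The non-blank tape span at halt is 2_21.

2_21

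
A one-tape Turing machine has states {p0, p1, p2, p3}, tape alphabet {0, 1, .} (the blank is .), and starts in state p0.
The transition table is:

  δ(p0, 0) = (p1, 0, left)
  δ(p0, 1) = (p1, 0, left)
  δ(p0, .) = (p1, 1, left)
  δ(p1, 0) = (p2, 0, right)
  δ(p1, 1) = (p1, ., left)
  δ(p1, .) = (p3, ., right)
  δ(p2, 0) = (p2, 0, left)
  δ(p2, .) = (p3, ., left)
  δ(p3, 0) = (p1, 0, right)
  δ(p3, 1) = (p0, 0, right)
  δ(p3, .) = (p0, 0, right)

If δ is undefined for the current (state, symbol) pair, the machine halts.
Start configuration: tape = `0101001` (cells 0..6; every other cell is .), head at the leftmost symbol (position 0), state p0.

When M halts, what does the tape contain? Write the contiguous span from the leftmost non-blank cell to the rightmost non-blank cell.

p0 | .[0]101001   read 0 → write 0, move left, go to p1
p1 | [.]0101001   read . → write ., move right, go to p3
p3 | .[0]101001   read 0 → write 0, move right, go to p1
p1 | .0[1]01001   read 1 → write ., move left, go to p1
p1 | .[0].01001   read 0 → write 0, move right, go to p2
p2 | .0[.]01001   read . → write ., move left, go to p3
p3 | .[0].01001   read 0 → write 0, move right, go to p1
p1 | .0[.]01001   read . → write ., move right, go to p3
p3 | .0.[0]1001   read 0 → write 0, move right, go to p1
p1 | .0.0[1]001   read 1 → write ., move left, go to p1
p1 | .0.[0].001   read 0 → write 0, move right, go to p2
p2 | .0.0[.]001   read . → write ., move left, go to p3
p3 | .0.[0].001   read 0 → write 0, move right, go to p1
p1 | .0.0[.]001   read . → write ., move right, go to p3
p3 | .0.0.[0]01   read 0 → write 0, move right, go to p1
p1 | .0.0.0[0]1   read 0 → write 0, move right, go to p2
p2 | .0.0.00[1]
The non-blank tape span at halt is 0.0.001.

0.0.001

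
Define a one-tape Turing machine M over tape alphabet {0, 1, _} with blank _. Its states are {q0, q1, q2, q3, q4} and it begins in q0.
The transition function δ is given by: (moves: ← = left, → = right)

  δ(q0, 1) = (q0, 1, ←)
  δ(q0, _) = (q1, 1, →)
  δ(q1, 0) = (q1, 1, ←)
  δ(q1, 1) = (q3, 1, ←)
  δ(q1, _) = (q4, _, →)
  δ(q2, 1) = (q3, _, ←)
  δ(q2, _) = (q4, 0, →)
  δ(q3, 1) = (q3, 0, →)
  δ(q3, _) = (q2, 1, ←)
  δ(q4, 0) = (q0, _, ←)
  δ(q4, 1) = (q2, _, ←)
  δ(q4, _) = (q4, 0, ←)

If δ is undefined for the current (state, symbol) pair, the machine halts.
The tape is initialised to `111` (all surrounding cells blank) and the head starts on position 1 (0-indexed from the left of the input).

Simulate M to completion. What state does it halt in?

q0 | _1[1]1_   read 1 → write 1, move ←, go to q0
q0 | _[1]11_   read 1 → write 1, move ←, go to q0
q0 | [_]111_   read _ → write 1, move →, go to q1
q1 | 1[1]11_   read 1 → write 1, move ←, go to q3
q3 | [1]111_   read 1 → write 0, move →, go to q3
q3 | 0[1]11_   read 1 → write 0, move →, go to q3
q3 | 00[1]1_   read 1 → write 0, move →, go to q3
q3 | 000[1]_   read 1 → write 0, move →, go to q3
q3 | 0000[_]   read _ → write 1, move ←, go to q2
q2 | 000[0]1
No transition is defined for (q2, 0); M halts in state q2.

q2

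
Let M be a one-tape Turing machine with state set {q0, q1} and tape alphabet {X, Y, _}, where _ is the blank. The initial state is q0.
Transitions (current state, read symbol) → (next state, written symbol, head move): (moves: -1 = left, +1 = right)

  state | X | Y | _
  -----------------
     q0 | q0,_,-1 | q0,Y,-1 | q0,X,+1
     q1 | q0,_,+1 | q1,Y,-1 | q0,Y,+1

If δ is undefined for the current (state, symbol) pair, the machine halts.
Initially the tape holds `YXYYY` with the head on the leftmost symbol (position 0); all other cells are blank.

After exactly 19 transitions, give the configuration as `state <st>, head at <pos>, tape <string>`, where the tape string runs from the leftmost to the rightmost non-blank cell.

state q0, head at -1, tape XXX_YXYYY

q0 | ____[Y]XYYY   read Y → write Y, move -1, go to q0
q0 | ___[_]YXYYY   read _ → write X, move +1, go to q0
q0 | ___X[Y]XYYY   read Y → write Y, move -1, go to q0
q0 | ___[X]YXYYY   read X → write _, move -1, go to q0
q0 | __[_]_YXYYY   read _ → write X, move +1, go to q0
q0 | __X[_]YXYYY   read _ → write X, move +1, go to q0
q0 | __XX[Y]XYYY   read Y → write Y, move -1, go to q0
q0 | __X[X]YXYYY   read X → write _, move -1, go to q0
q0 | __[X]_YXYYY   read X → write _, move -1, go to q0
q0 | _[_]__YXYYY   read _ → write X, move +1, go to q0
q0 | _X[_]_YXYYY   read _ → write X, move +1, go to q0
q0 | _XX[_]YXYYY   read _ → write X, move +1, go to q0
q0 | _XXX[Y]XYYY   read Y → write Y, move -1, go to q0
q0 | _XX[X]YXYYY   read X → write _, move -1, go to q0
q0 | _X[X]_YXYYY   read X → write _, move -1, go to q0
q0 | _[X]__YXYYY   read X → write _, move -1, go to q0
q0 | [_]___YXYYY   read _ → write X, move +1, go to q0
q0 | X[_]__YXYYY   read _ → write X, move +1, go to q0
q0 | XX[_]_YXYYY   read _ → write X, move +1, go to q0
q0 | XXX[_]YXYYY
After 19 steps: state q0, head at -1, tape XXX_YXYYY.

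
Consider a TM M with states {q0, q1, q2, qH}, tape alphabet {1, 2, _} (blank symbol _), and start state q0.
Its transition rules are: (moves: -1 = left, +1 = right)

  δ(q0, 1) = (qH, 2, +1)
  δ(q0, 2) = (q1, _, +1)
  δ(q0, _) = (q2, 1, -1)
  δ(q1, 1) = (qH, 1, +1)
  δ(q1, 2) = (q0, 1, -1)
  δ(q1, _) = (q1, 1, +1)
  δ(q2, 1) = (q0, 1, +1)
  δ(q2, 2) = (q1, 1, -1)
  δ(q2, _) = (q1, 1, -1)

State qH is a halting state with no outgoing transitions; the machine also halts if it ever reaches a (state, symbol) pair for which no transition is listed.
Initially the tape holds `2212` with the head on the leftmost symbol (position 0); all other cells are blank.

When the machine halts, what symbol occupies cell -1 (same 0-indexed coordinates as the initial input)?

1

q0 | __[2]212   read 2 → write _, move +1, go to q1
q1 | ___[2]12   read 2 → write 1, move -1, go to q0
q0 | __[_]112   read _ → write 1, move -1, go to q2
q2 | _[_]1112   read _ → write 1, move -1, go to q1
q1 | [_]11112   read _ → write 1, move +1, go to q1
q1 | 1[1]1112   read 1 → write 1, move +1, go to qH
qH | 11[1]112
Cell -1 holds 1 when M halts.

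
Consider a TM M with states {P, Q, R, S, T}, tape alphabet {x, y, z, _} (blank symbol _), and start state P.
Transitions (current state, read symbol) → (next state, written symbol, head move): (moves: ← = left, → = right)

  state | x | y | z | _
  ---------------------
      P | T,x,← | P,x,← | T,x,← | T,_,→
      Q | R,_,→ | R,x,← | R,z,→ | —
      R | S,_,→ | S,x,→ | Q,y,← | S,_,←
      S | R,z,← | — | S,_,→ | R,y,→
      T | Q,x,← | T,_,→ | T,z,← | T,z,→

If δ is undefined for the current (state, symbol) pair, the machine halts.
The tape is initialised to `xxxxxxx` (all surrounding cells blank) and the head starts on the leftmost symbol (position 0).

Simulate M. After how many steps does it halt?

P | __[x]xxxxxx   read x → write x, move ←, go to T
T | _[_]xxxxxxx   read _ → write z, move →, go to T
T | _z[x]xxxxxx   read x → write x, move ←, go to Q
Q | _[z]xxxxxxx   read z → write z, move →, go to R
R | _z[x]xxxxxx   read x → write _, move →, go to S
S | _z_[x]xxxxx   read x → write z, move ←, go to R
R | _z[_]zxxxxx   read _ → write _, move ←, go to S
S | _[z]_zxxxxx   read z → write _, move →, go to S
S | __[_]zxxxxx   read _ → write y, move →, go to R
R | __y[z]xxxxx   read z → write y, move ←, go to Q
Q | __[y]yxxxxx   read y → write x, move ←, go to R
R | _[_]xyxxxxx   read _ → write _, move ←, go to S
S | [_]_xyxxxxx   read _ → write y, move →, go to R
R | y[_]xyxxxxx   read _ → write _, move ←, go to S
S | [y]_xyxxxxx
M halts after 14 transitions.

14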